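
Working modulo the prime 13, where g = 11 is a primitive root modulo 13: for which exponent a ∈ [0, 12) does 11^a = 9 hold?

Successive powers of 11 modulo 13:
  11^0=1  11^1=11  11^2=4  11^3=5  11^4=3  11^5=7
  11^6=12  11^7=2  11^8=9
So 11^8 ≡ 9 (mod 13), giving a = 8.

8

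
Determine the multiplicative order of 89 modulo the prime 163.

162

The order of 89 must divide p − 1 = 162 = 2 · 3^4.
Divisors: 1, 2, 3, 6, 9, 18, 27, 54, 81, 162.
Check each in increasing order: 89^1 ≡ 89;  89^2 ≡ 97;  89^3 ≡ 157;  89^6 ≡ 36;  89^9 ≡ 110;  89^18 ≡ 38;  89^27 ≡ 105;  89^54 ≡ 104;  89^81 ≡ 162;  89^162 ≡ 1.
Smallest exponent giving 1 is 162.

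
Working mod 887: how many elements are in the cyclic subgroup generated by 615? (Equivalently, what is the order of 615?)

443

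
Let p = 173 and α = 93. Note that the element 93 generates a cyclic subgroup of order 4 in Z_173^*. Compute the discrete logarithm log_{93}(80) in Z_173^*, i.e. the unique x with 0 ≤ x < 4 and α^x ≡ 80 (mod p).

3

Successive powers of 93 modulo 173:
  93^0=1  93^1=93  93^2=172  93^3=80
So 93^3 ≡ 80 (mod 173), giving x = 3.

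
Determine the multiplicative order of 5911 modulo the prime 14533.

14532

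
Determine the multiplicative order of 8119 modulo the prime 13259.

The order of 8119 must divide p − 1 = 13258 = 2 · 7 · 947.
Divisors: 1, 2, 7, 14, 947, 1894, 6629, 13258.
Check each in increasing order: 8119^1 ≡ 8119;  8119^2 ≡ 7672;  8119^7 ≡ 7543;  8119^14 ≡ 2480;  8119^947 ≡ 5564;  8119^1894 ≡ 11590;  8119^6629 ≡ 1.
Smallest exponent giving 1 is 6629.

6629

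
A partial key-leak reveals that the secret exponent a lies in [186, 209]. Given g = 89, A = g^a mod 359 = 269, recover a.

Compute 89^186 mod 359 = 240, then multiply by 89 repeatedly:
  89^186=240  89^187=179  89^188=135  89^189=168  89^190=233
  89^191=274  89^192=333  89^193=199  89^194=120  89^195=269
Found 269 at exponent 195.

195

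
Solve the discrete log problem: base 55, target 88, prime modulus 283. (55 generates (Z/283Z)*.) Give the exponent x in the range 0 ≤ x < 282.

143

Baby-step giant-step with m = ceil(sqrt(282)) = 17.
Baby table (55^j mod 283 for j=0..16):
  0:1  1:55  2:195  3:254  4:103  5:5  6:275  7:126
  8:138  9:232  10:25  11:243  12:64  13:124  14:28  15:125
  16:83
Giant step factor: 55^(-17) ≡ 153 (mod 283).
Scan 88·153^i mod 283 for i = 0, 1, …:
  i=0: 88   i=1: 163   i=2: 35   i=3: 261
  i=4: 30   i=5: 62   i=6: 147   i=7: 134
  i=8: 126
Match at i=8, j=7: x = 8·17 + 7 = 143.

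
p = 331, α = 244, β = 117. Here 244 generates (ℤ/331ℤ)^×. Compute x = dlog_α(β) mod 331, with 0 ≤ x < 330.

Baby-step giant-step with m = ceil(sqrt(330)) = 19.
Baby table (244^j mod 331 for j=0..18):
  0:1  1:244  2:287  3:187  4:281  5:47  6:214  7:249
  8:183  9:298  10:223  11:128  12:118  13:326  14:104  15:220
  16:58  17:250  18:96
Giant step factor: 244^(-19) ≡ 288 (mod 331).
Scan 117·288^i mod 331 for i = 0, 1, …:
  i=0: 117   i=1: 265   i=2: 190   i=3: 105
  i=4: 119   i=5: 179   i=6: 247   i=7: 302
  i=8: 254   i=9: 1
Match at i=9, j=0: x = 9·19 + 0 = 171.

171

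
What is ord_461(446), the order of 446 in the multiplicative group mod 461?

460

The order of 446 must divide p − 1 = 460 = 2^2 · 5 · 23.
Divisors: 1, 2, 4, 5, 10, 20, 23, 46, 92, 115, 230, 460.
Check each in increasing order: 446^1 ≡ 446;  446^2 ≡ 225;  446^4 ≡ 376;  446^5 ≡ 353;  446^10 ≡ 139;  446^20 ≡ 420;  446^23 ≡ 75;  446^46 ≡ 93;  446^92 ≡ 351;  446^115 ≡ 48;  446^230 ≡ 460;  446^460 ≡ 1.
Smallest exponent giving 1 is 460.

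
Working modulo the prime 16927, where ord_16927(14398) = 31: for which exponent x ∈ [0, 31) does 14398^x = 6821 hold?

Successive powers of 14398 modulo 16927:
  14398^0=1  14398^1=14398  14398^2=14362  14398^3=3844  14398^4=11549  14398^5=8581
  14398^6=15992  14398^7=11762  14398^8=11568  14398^9=11311  14398^10=1111  14398^11=163
  14398^12=10948  14398^13=5080  14398^14=273  14398^15=3590  14398^16=10689  14398^17=16865
  14398^18=4455  14398^19=6687  14398^20=15577  14398^21=11823  14398^22=9642  14398^23=7189
  14398^24=15544  14398^25=10645  14398^26=9652  14398^27=15753  14398^28=6821
So 14398^28 ≡ 6821 (mod 16927), giving x = 28.

28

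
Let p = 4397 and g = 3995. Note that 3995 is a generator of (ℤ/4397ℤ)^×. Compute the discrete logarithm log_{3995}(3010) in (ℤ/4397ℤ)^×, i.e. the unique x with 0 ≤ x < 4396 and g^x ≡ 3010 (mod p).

Baby-step giant-step with m = ceil(sqrt(4396)) = 67.
Baby table (3995^j mod 4397 for j=0..66):
  0:1  1:3995  2:3312  3:867  4:3226  5:263  6:4199  7:450
  8:3774  9:4214  10:3214  11:690  12:4028  13:3237  14:238  15:1058
  16:1193  17:4084  18:2710  19:1036  20:1243  21:1572  22:1224  23:416
  24:4251  25:1531  26:118  27:931  28:3880  29:1175  30:2526  31:255
  32:3018  33:336  34:1235  35:391  36:1110  37:2274  38:428  39:3824
  40:1702  41:1728  42:70  43:2639  44:3196  45:3529  46:1573  47:822
  48:3728  49:721  50:360  51:381  52:733  53:4330  54:552  55:2343
  56:3469  57:3708  58:4364  59:75  60:629  61:2168  62:3467  63:115
  64:2137  65:2738  66:2971
Giant step factor: 3995^(-67) ≡ 2718 (mod 4397).
Scan 3010·2718^i mod 4397 for i = 0, 1, …:
  i=0: 3010   i=1: 2760   i=2: 398   i=3: 102
  i=4: 225   i=5: 367   i=6: 3784   i=7: 329
  i=8: 1631   i=9: 882     …   i=45: 2975
  i=46: 4364
Match at i=46, j=58: x = 46·67 + 58 = 3140.

3140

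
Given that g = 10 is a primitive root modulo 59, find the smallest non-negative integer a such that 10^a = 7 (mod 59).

Baby-step giant-step with m = ceil(sqrt(58)) = 8.
Baby table (10^j mod 59 for j=0..7):
  0:1  1:10  2:41  3:56  4:29  5:54  6:9  7:31
Giant step factor: 10^(-8) ≡ 4 (mod 59).
Scan 7·4^i mod 59 for i = 0, 1, …:
  i=0: 7   i=1: 28   i=2: 53   i=3: 35
  i=4: 22   i=5: 29
Match at i=5, j=4: a = 5·8 + 4 = 44.

44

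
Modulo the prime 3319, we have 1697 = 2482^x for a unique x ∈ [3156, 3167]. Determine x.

Compute 2482^3156 mod 3319 = 3289, then multiply by 2482 repeatedly:
  2482^3156=3289  2482^3157=1877  2482^3158=2157  2482^3159=127  2482^3160=3228
  2482^3161=3149  2482^3162=2892  2482^3163=2266  2482^3164=1826  2482^3165=1697
Found 1697 at exponent 3165.

3165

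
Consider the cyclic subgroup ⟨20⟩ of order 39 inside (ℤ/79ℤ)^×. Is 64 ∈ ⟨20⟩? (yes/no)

yes

64 ∈ ⟨20⟩ iff 64^39 ≡ 1 (mod 79), since |⟨20⟩| = 39.
64^39 mod 79 = 1.
Since 1 = 1, 64 lies in the subgroup.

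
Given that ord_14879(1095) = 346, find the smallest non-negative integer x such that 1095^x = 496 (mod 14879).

Baby-step giant-step with m = ceil(sqrt(346)) = 19.
Baby table (1095^j mod 14879 for j=0..18):
  0:1  1:1095  2:8705  3:9415  4:13157  5:4043  6:8022  7:5480
  8:4363  9:1326  10:8707  11:11605  12:809  13:7994  14:4578  15:13566
  16:5528  17:12286  18:2554
Giant step factor: 1095^(-19) ≡ 3947 (mod 14879).
Scan 496·3947^i mod 14879 for i = 0, 1, …:
  i=0: 496   i=1: 8563   i=2: 7952   i=3: 6733
  i=4: 1257   i=5: 6672   i=6: 13433   i=7: 6174
  i=8: 11855   i=9: 12109     …   i=15: 14675
  i=16: 13157
Match at i=16, j=4: x = 16·19 + 4 = 308.

308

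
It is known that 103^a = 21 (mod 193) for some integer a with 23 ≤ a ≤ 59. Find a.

Compute 103^23 mod 193 = 58, then multiply by 103 repeatedly:
  103^23=58  103^24=184  103^25=38  103^26=54  103^27=158
  103^28=62  103^29=17  103^30=14  103^31=91  103^32=109
  103^33=33  103^34=118  103^35=188  103^36=64  103^37=30
  103^38=2  103^39=13  103^40=181  103^41=115  103^42=72
  103^43=82  103^44=147  103^45=87  103^46=83  103^47=57
  103^48=81  103^49=44  103^50=93  103^51=122  103^52=21
Found 21 at exponent 52.

52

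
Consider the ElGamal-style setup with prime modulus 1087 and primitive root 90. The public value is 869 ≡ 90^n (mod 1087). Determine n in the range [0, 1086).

Baby-step giant-step with m = ceil(sqrt(1086)) = 33.
Baby table (90^j mod 1087 for j=0..32):
  0:1  1:90  2:491  3:710  4:854  5:770  6:819  7:881
  8:1026  9:1032  10:485  11:170  12:82  13:858  14:43  15:609
  16:460  17:94  18:851  19:500  20:433  21:925  22:638  23:896
  24:202  25:788  26:265  27:1023  28:762  29:99  30:214  31:781
  32:722
Giant step factor: 90^(-33) ≡ 1010 (mod 1087).
Scan 869·1010^i mod 1087 for i = 0, 1, …:
  i=0: 869   i=1: 481   i=2: 1008   i=3: 648
  i=4: 106   i=5: 534   i=6: 188   i=7: 742
  i=8: 477   i=9: 229     …   i=24: 823
  i=25: 762
Match at i=25, j=28: n = 25·33 + 28 = 853.

853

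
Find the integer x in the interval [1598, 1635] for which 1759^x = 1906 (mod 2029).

1602

Compute 1759^1598 mod 2029 = 1178, then multiply by 1759 repeatedly:
  1759^1598=1178  1759^1599=493  1759^1600=804  1759^1601=23  1759^1602=1906
Found 1906 at exponent 1602.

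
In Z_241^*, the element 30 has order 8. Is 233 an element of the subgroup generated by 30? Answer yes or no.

yes

⟨30⟩ has order 8; its elements mod 241 are {1, 8, 30, 64, 177, 211, 233, 240}.
233 is in this set.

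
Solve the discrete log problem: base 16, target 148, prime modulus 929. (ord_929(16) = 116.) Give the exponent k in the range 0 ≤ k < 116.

104

Baby-step giant-step with m = ceil(sqrt(116)) = 11.
Baby table (16^j mod 929 for j=0..10):
  0:1  1:16  2:256  3:380  4:506  5:664  6:405  7:906
  8:561  9:615  10:550
Giant step factor: 16^(-11) ≡ 510 (mod 929).
Scan 148·510^i mod 929 for i = 0, 1, …:
  i=0: 148   i=1: 231   i=2: 756   i=3: 25
  i=4: 673   i=5: 429   i=6: 475   i=7: 710
  i=8: 719   i=9: 664
Match at i=9, j=5: k = 9·11 + 5 = 104.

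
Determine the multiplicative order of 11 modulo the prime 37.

6

The order of 11 must divide p − 1 = 36 = 2^2 · 3^2.
Divisors: 1, 2, 3, 4, 6, 9, 12, 18, 36.
Check each in increasing order: 11^1 ≡ 11;  11^2 ≡ 10;  11^3 ≡ 36;  11^4 ≡ 26;  11^6 ≡ 1.
Smallest exponent giving 1 is 6.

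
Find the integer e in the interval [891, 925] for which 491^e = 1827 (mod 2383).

Compute 491^891 mod 2383 = 1935, then multiply by 491 repeatedly:
  491^891=1935  491^892=1651  491^893=421  491^894=1773  491^895=748
  491^896=286  491^897=2212  491^898=1827
Found 1827 at exponent 898.

898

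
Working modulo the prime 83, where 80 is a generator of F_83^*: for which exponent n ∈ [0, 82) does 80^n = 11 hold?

Successive powers of 80 modulo 83:
  80^0=1  80^1=80  80^2=9  80^3=56  80^4=81  80^5=6
  80^6=65  80^7=54  80^8=4  80^9=71  80^10=36  80^11=58
  80^12=75  80^13=24  80^14=11
So 80^14 ≡ 11 (mod 83), giving n = 14.

14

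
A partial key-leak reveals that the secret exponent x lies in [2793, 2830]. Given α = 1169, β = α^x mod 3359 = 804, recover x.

2803

Compute 1169^2793 mod 3359 = 337, then multiply by 1169 repeatedly:
  1169^2793=337  1169^2794=950  1169^2795=2080  1169^2796=2963  1169^2797=618
  1169^2798=257  1169^2799=1482  1169^2800=2573  1169^2801=1532  1169^2802=561
  1169^2803=804
Found 804 at exponent 2803.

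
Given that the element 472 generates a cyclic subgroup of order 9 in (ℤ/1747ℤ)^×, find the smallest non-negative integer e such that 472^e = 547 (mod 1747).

5

Successive powers of 472 modulo 1747:
  472^0=1  472^1=472  472^2=915  472^3=371  472^4=412  472^5=547
So 472^5 ≡ 547 (mod 1747), giving e = 5.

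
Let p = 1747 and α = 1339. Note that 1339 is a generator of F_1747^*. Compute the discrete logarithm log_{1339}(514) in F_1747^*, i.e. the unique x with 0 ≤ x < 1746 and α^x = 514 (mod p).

645

Baby-step giant-step with m = ceil(sqrt(1746)) = 42.
Baby table (1339^j mod 1747 for j=0..41):
  0:1  1:1339  2:499  3:807  4:927  5:883  6:1365  7:373
  8:1552  9:945  10:527  11:1612  12:923  13:768  14:1116  15:639
  16:1338  17:907  18:308  19:120  20:1703  21:482  22:755  23:1179
  24:1140  25:1329  26:1085  27:1058  28:1592  29:348  30:1270  31:699
  32:1316  33:1148  34:1559  35:1583  36:526  37:273  38:424  39:1708
  40:189  41:1503
Giant step factor: 1339^(-42) ≡ 647 (mod 1747).
Scan 514·647^i mod 1747 for i = 0, 1, …:
  i=0: 514   i=1: 628   i=2: 1012   i=3: 1386
  i=4: 531   i=5: 1145   i=6: 87   i=7: 385
  i=8: 1021   i=9: 221     …   i=14: 217
  i=15: 639
Match at i=15, j=15: x = 15·42 + 15 = 645.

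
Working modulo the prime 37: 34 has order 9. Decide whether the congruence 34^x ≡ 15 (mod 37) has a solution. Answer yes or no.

⟨34⟩ has order 9; its elements mod 37 are {1, 7, 9, 10, 12, 16, 26, 33, 34}.
15 is not in this set.

no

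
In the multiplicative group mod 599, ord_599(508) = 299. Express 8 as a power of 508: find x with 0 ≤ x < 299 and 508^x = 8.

81

Baby-step giant-step with m = ceil(sqrt(299)) = 18.
Baby table (508^j mod 599 for j=0..17):
  0:1  1:508  2:494  3:570  4:243  5:50  6:242  7:141
  8:347  9:170  10:104  11:120  12:461  13:578  14:114  15:408
  16:10  17:288
Giant step factor: 508^(-18) ≡ 85 (mod 599).
Scan 8·85^i mod 599 for i = 0, 1, …:
  i=0: 8   i=1: 81   i=2: 296   i=3: 2
  i=4: 170
Match at i=4, j=9: x = 4·18 + 9 = 81.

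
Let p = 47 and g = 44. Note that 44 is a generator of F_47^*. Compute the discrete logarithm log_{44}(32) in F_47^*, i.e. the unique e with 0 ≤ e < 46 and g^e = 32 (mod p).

Baby-step giant-step with m = ceil(sqrt(46)) = 7.
Baby table (44^j mod 47 for j=0..6):
  0:1  1:44  2:9  3:20  4:34  5:39  6:24
Giant step factor: 44^(-7) ≡ 15 (mod 47).
Scan 32·15^i mod 47 for i = 0, 1, …:
  i=0: 32   i=1: 10   i=2: 9
Match at i=2, j=2: e = 2·7 + 2 = 16.

16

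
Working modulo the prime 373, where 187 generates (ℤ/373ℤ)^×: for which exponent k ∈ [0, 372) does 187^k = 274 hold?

209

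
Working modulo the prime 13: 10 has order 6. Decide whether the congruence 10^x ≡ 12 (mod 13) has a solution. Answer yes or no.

yes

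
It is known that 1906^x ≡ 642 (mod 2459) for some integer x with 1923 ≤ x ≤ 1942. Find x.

Compute 1906^1923 mod 2459 = 343, then multiply by 1906 repeatedly:
  1906^1923=343  1906^1924=2123  1906^1925=1383  1906^1926=2409  1906^1927=601
  1906^1928=2071  1906^1929=631  1906^1930=235  1906^1931=372  1906^1932=840
  1906^1933=231  1906^1934=125  1906^1935=2186  1906^1936=970  1906^1937=2111
  1906^1938=642
Found 642 at exponent 1938.

1938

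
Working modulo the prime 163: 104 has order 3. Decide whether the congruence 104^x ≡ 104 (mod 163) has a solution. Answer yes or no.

104 ∈ ⟨104⟩ iff 104^3 ≡ 1 (mod 163), since |⟨104⟩| = 3.
104^3 mod 163 = 1.
Since 1 = 1, 104 lies in the subgroup.

yes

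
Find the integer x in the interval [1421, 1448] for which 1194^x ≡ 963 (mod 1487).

1440

Compute 1194^1421 mod 1487 = 798, then multiply by 1194 repeatedly:
  1194^1421=798  1194^1422=1132  1194^1423=1412  1194^1424=1157  1194^1425=35
  1194^1426=154  1194^1427=975  1194^1428=1316  1194^1429=1032  1194^1430=972
  1194^1431=708  1194^1432=736  1194^1433=1454  1194^1434=747  1194^1435=1205
  1194^1436=841  1194^1437=429  1194^1438=698  1194^1439=692  1194^1440=963
Found 963 at exponent 1440.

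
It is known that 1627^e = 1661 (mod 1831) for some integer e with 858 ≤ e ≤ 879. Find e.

876

Compute 1627^858 mod 1831 = 1450, then multiply by 1627 repeatedly:
  1627^858=1450  1627^859=822  1627^860=764  1627^861=1610  1627^862=1140
  1627^863=1808  1627^864=1030  1627^865=445  1627^866=770  1627^867=386
  1627^868=1820  1627^869=413  1627^870=1805  1627^871=1642  1627^872=105
  1627^873=552  1627^874=914  1627^875=306  1627^876=1661
Found 1661 at exponent 876.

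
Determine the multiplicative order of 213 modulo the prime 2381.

2380

The order of 213 must divide p − 1 = 2380 = 2^2 · 5 · 7 · 17.
Divisors: 1, 2, 4, 5, 7, 10, 14, 17, 20, 28, 34, 35, 68, 70, 85, 119, 140, 170, 238, 340, 476, 595, 1190, 2380.
Check each in increasing order: 213^1 ≡ 213;  213^2 ≡ 130;  213^4 ≡ 233;  213^5 ≡ 2009;  213^7 ≡ 1641;  213^10 ≡ 286;  213^14 ≡ 2351;  213^17 ≡ 269;  213^20 ≡ 842;  213^28 ≡ 900;  213^34 ≡ 931;  213^35 ≡ 680;  213^68 ≡ 77;  213^70 ≡ 486;  213^85 ≡ 1665;  213^119 ≡ 84;  213^140 ≡ 477;  213^170 ≡ 741;  213^238 ≡ 2294;  213^340 ≡ 1451;  213^476 ≡ 426;  213^595 ≡ 69;  213^1190 ≡ 2380;  213^2380 ≡ 1.
Smallest exponent giving 1 is 2380.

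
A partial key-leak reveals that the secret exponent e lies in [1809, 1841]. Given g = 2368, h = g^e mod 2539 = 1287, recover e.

Compute 2368^1809 mod 2539 = 1360, then multiply by 2368 repeatedly:
  2368^1809=1360  2368^1810=1028  2368^1811=1942  2368^1812=527  2368^1813=1287
Found 1287 at exponent 1813.

1813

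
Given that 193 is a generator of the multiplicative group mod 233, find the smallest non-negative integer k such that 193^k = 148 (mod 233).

96

Baby-step giant-step with m = ceil(sqrt(232)) = 16.
Baby table (193^j mod 233 for j=0..15):
  0:1  1:193  2:202  3:75  4:29  5:5  6:33  7:78
  8:142  9:145  10:25  11:165  12:157  13:11  14:26  15:125
Giant step factor: 193^(-16) ≡ 135 (mod 233).
Scan 148·135^i mod 233 for i = 0, 1, …:
  i=0: 148   i=1: 175   i=2: 92   i=3: 71
  i=4: 32   i=5: 126   i=6: 1
Match at i=6, j=0: k = 6·16 + 0 = 96.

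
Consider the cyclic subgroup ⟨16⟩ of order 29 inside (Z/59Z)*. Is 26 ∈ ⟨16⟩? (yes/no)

26 ∈ ⟨16⟩ iff 26^29 ≡ 1 (mod 59), since |⟨16⟩| = 29.
26^29 mod 59 = 1.
Since 1 = 1, 26 lies in the subgroup.

yes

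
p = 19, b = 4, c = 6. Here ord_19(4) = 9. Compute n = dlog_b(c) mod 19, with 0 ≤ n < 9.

7

Successive powers of 4 modulo 19:
  4^0=1  4^1=4  4^2=16  4^3=7  4^4=9  4^5=17
  4^6=11  4^7=6
So 4^7 ≡ 6 (mod 19), giving n = 7.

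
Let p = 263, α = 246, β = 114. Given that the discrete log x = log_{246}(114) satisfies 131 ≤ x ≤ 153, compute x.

153

Compute 246^131 mod 263 = 262, then multiply by 246 repeatedly:
  246^131=262  246^132=17  246^133=237  246^134=179  246^135=113
  246^136=183  246^137=45  246^138=24  246^139=118  246^140=98
  246^141=175  246^142=181  246^143=79  246^144=235  246^145=213
  246^146=61  246^147=15  246^148=8  246^149=127  246^150=208
  246^151=146  246^152=148  246^153=114
Found 114 at exponent 153.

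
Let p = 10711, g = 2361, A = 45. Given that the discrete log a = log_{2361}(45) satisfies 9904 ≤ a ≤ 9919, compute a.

Compute 2361^9904 mod 10711 = 149, then multiply by 2361 repeatedly:
  2361^9904=149  2361^9905=9037  2361^9906=45
Found 45 at exponent 9906.

9906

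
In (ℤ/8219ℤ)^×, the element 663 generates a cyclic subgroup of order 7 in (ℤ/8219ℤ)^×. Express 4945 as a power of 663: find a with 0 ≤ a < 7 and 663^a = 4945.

3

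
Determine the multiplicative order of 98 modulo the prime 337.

The order of 98 must divide p − 1 = 336 = 2^4 · 3 · 7.
Divisors: 1, 2, 3, 4, 6, 7, 8, 12, 14, 16, 21, 24, 28, 42, 48, 56, 84, 112, 168, 336.
Check each in increasing order: 98^1 ≡ 98;  98^2 ≡ 168;  98^3 ≡ 288;  98^4 ≡ 253;  98^6 ≡ 42;  98^7 ≡ 72;  98^8 ≡ 316;  98^12 ≡ 79;  98^14 ≡ 129;  98^16 ≡ 104;  98^21 ≡ 189;  98^24 ≡ 175;  98^28 ≡ 128;  98^42 ≡ 336;  98^48 ≡ 295;  98^56 ≡ 208;  98^84 ≡ 1.
Smallest exponent giving 1 is 84.

84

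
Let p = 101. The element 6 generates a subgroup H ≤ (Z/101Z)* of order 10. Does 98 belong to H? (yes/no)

98 ∈ ⟨6⟩ iff 98^10 ≡ 1 (mod 101), since |⟨6⟩| = 10.
98^10 mod 101 = 65.
Since 65 ≠ 1, 98 does not lie in the subgroup.

no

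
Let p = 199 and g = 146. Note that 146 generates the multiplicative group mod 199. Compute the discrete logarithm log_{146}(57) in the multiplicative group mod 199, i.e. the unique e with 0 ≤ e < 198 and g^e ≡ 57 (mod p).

58

Baby-step giant-step with m = ceil(sqrt(198)) = 15.
Baby table (146^j mod 199 for j=0..14):
  0:1  1:146  2:23  3:174  4:131  5:22  6:28  7:108
  8:47  9:96  10:86  11:19  12:187  13:39  14:122
Giant step factor: 146^(-15) ≡ 67 (mod 199).
Scan 57·67^i mod 199 for i = 0, 1, …:
  i=0: 57   i=1: 38   i=2: 158   i=3: 39
Match at i=3, j=13: e = 3·15 + 13 = 58.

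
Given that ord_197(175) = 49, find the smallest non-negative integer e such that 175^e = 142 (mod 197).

17

Baby-step giant-step with m = ceil(sqrt(49)) = 7.
Baby table (175^j mod 197 for j=0..6):
  0:1  1:175  2:90  3:187  4:23  5:85  6:100
Giant step factor: 175^(-7) ≡ 191 (mod 197).
Scan 142·191^i mod 197 for i = 0, 1, …:
  i=0: 142   i=1: 133   i=2: 187
Match at i=2, j=3: e = 2·7 + 3 = 17.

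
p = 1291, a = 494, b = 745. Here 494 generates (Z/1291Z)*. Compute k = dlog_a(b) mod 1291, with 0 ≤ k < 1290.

87

Baby-step giant-step with m = ceil(sqrt(1290)) = 36.
Baby table (494^j mod 1291 for j=0..35):
  0:1  1:494  2:37  3:204  4:78  5:1093  6:304  7:420
  8:920  9:48  10:474  11:485  12:755  13:1162  14:824  15:391
  16:795  17:266  18:1013  19:805  20:42  21:92  22:263  23:822
  24:694  25:721  26:1149  27:857  28:1201  29:725  30:543  31:1005
  32:726  33:1037  34:1042  35:930
Giant step factor: 494^(-36) ≡ 22 (mod 1291).
Scan 745·22^i mod 1291 for i = 0, 1, …:
  i=0: 745   i=1: 898   i=2: 391
Match at i=2, j=15: k = 2·36 + 15 = 87.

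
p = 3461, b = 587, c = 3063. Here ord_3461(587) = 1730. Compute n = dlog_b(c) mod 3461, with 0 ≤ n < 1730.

1429

Baby-step giant-step with m = ceil(sqrt(1730)) = 42.
Baby table (587^j mod 3461 for j=0..41):
  0:1  1:587  2:1930  3:1163  4:864  5:1862  6:2779  7:1142
  8:2381  9:2864  10:2583  11:303  12:1350  13:3342  14:2828  15:2217
  16:43  17:1014  18:3387  19:1555  20:2542  21:463  22:1823  23:652
  24:2014  25:2017  26:317  27:2646  28:2674  29:1805  30:469  31:1884
  32:1849  33:2070  34:279  35:1106  36:2015  37:2604  38:2247  39:348
  40:77  41:206
Giant step factor: 587^(-42) ≡ 3396 (mod 3461).
Scan 3063·3396^i mod 3461 for i = 0, 1, …:
  i=0: 3063   i=1: 1643   i=2: 496   i=3: 2370
  i=4: 1695   i=5: 577   i=6: 566   i=7: 1281
  i=8: 3260   i=9: 2682     …   i=33: 3026
  i=34: 587
Match at i=34, j=1: n = 34·42 + 1 = 1429.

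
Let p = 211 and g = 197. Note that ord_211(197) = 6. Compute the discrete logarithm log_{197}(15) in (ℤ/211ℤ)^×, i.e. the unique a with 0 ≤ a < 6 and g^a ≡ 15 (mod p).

5

Successive powers of 197 modulo 211:
  197^0=1  197^1=197  197^2=196  197^3=210  197^4=14  197^5=15
So 197^5 ≡ 15 (mod 211), giving a = 5.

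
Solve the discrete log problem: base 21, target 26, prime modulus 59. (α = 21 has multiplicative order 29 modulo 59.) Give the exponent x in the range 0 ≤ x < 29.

22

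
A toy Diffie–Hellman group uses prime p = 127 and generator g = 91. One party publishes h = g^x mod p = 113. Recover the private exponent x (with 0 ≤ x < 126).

44

Baby-step giant-step with m = ceil(sqrt(126)) = 12.
Baby table (91^j mod 127 for j=0..11):
  0:1  1:91  2:26  3:80  4:41  5:48  6:50  7:105
  8:30  9:63  10:18  11:114
Giant step factor: 91^(-12) ≡ 73 (mod 127).
Scan 113·73^i mod 127 for i = 0, 1, …:
  i=0: 113   i=1: 121   i=2: 70   i=3: 30
Match at i=3, j=8: x = 3·12 + 8 = 44.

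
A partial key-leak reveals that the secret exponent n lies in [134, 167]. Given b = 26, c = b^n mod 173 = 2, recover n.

Compute 26^134 mod 173 = 159, then multiply by 26 repeatedly:
  26^134=159  26^135=155  26^136=51  26^137=115  26^138=49
  26^139=63  26^140=81  26^141=30  26^142=88  26^143=39
  26^144=149  26^145=68  26^146=38  26^147=123  26^148=84
  26^149=108  26^150=40  26^151=2
Found 2 at exponent 151.

151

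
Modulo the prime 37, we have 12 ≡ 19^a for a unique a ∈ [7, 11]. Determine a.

8

Compute 19^7 mod 37 = 24, then multiply by 19 repeatedly:
  19^7=24  19^8=12
Found 12 at exponent 8.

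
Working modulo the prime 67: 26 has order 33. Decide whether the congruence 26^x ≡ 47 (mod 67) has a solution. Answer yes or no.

47 ∈ ⟨26⟩ iff 47^33 ≡ 1 (mod 67), since |⟨26⟩| = 33.
47^33 mod 67 = 1.
Since 1 = 1, 47 lies in the subgroup.

yes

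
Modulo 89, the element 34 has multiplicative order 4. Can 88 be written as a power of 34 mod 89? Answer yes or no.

88 ∈ ⟨34⟩ iff 88^4 ≡ 1 (mod 89), since |⟨34⟩| = 4.
88^4 mod 89 = 1.
Since 1 = 1, 88 lies in the subgroup.

yes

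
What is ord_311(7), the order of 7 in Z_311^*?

The order of 7 must divide p − 1 = 310 = 2 · 5 · 31.
Divisors: 1, 2, 5, 10, 31, 62, 155, 310.
Check each in increasing order: 7^1 ≡ 7;  7^2 ≡ 49;  7^5 ≡ 13;  7^10 ≡ 169;  7^31 ≡ 1.
Smallest exponent giving 1 is 31.

31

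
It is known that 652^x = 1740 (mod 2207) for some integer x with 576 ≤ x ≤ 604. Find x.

Compute 652^576 mod 2207 = 2046, then multiply by 652 repeatedly:
  652^576=2046  652^577=964  652^578=1740
Found 1740 at exponent 578.

578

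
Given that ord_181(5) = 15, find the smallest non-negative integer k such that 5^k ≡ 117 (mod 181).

11

Successive powers of 5 modulo 181:
  5^0=1  5^1=5  5^2=25  5^3=125  5^4=82  5^5=48
  5^6=59  5^7=114  5^8=27  5^9=135  5^10=132  5^11=117
So 5^11 ≡ 117 (mod 181), giving k = 11.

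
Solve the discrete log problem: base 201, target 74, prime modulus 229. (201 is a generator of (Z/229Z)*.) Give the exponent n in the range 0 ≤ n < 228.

59

Baby-step giant-step with m = ceil(sqrt(228)) = 16.
Baby table (201^j mod 229 for j=0..15):
  0:1  1:201  2:97  3:32  4:20  5:127  6:108  7:182
  8:171  9:21  10:99  11:205  12:214  13:191  14:148  15:207
Giant step factor: 201^(-16) ≡ 129 (mod 229).
Scan 74·129^i mod 229 for i = 0, 1, …:
  i=0: 74   i=1: 157   i=2: 101   i=3: 205
Match at i=3, j=11: n = 3·16 + 11 = 59.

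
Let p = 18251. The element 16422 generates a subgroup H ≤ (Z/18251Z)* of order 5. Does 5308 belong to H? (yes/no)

yes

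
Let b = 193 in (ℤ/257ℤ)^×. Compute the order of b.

The order of 193 must divide p − 1 = 256 = 2^8.
Divisors: 1, 2, 4, 8, 16, 32, 64, 128, 256.
Check each in increasing order: 193^1 ≡ 193;  193^2 ≡ 241;  193^4 ≡ 256;  193^8 ≡ 1.
Smallest exponent giving 1 is 8.

8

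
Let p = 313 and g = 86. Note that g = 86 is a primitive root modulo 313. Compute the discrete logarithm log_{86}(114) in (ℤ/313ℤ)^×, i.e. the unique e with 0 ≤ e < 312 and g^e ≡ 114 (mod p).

282

Baby-step giant-step with m = ceil(sqrt(312)) = 18.
Baby table (86^j mod 313 for j=0..17):
  0:1  1:86  2:197  3:40  4:310  5:55  6:35  7:193
  8:9  9:148  10:208  11:47  12:286  13:182  14:2  15:172
  16:81  17:80
Giant step factor: 86^(-18) ≡ 52 (mod 313).
Scan 114·52^i mod 313 for i = 0, 1, …:
  i=0: 114   i=1: 294   i=2: 264   i=3: 269
  i=4: 216   i=5: 277   i=6: 6   i=7: 312
  i=8: 261   i=9: 113     …   i=14: 162
  i=15: 286
Match at i=15, j=12: e = 15·18 + 12 = 282.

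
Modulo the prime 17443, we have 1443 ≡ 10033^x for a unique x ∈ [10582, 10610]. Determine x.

10595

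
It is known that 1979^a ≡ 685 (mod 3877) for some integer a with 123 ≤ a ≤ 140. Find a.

136

Compute 1979^123 mod 3877 = 2935, then multiply by 1979 repeatedly:
  1979^123=2935  1979^124=619  1979^125=3746  1979^126=510  1979^127=1270
  1979^128=1034  1979^129=3107  1979^130=3708  1979^131=2848  1979^132=2911
  1979^133=3524  1979^134=3150  1979^135=3511  1979^136=685
Found 685 at exponent 136.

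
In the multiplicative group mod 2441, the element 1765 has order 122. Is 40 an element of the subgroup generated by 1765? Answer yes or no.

yes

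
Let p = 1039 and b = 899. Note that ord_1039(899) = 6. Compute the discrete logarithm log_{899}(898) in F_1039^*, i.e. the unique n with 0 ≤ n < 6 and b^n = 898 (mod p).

2

Successive powers of 899 modulo 1039:
  899^0=1  899^1=899  899^2=898
So 899^2 ≡ 898 (mod 1039), giving n = 2.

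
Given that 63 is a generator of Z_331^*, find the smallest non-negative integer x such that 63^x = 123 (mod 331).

268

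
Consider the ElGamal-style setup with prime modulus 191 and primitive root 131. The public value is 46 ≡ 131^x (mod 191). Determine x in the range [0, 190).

172

Baby-step giant-step with m = ceil(sqrt(190)) = 14.
Baby table (131^j mod 191 for j=0..13):
  0:1  1:131  2:162  3:21  4:77  5:155  6:59  7:89
  8:8  9:93  10:150  11:168  12:43  13:94
Giant step factor: 131^(-14) ≡ 104 (mod 191).
Scan 46·104^i mod 191 for i = 0, 1, …:
  i=0: 46   i=1: 9   i=2: 172   i=3: 125
  i=4: 12   i=5: 102   i=6: 103   i=7: 16
  i=8: 136   i=9: 10   i=10: 85   i=11: 54
  i=12: 77
Match at i=12, j=4: x = 12·14 + 4 = 172.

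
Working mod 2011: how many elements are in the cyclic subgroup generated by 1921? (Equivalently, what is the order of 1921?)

The order of 1921 must divide p − 1 = 2010 = 2 · 3 · 5 · 67.
Divisors: 1, 2, 3, 5, 6, 10, 15, 30, 67, 134, 201, 335, 402, 670, 1005, 2010.
Check each in increasing order: 1921^1 ≡ 1921;  1921^2 ≡ 56;  1921^3 ≡ 993;  1921^5 ≡ 1311;  1921^6 ≡ 659;  1921^10 ≡ 1327;  1921^15 ≡ 182;  1921^30 ≡ 948;  1921^67 ≡ 1939;  1921^134 ≡ 1162;  1921^201 ≡ 798;  1921^335 ≡ 205;  1921^402 ≡ 1328;  1921^670 ≡ 1805;  1921^1005 ≡ 1.
Smallest exponent giving 1 is 1005.

1005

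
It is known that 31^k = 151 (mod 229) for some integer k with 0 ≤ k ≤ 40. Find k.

8

Compute 31^0 mod 229 = 1, then multiply by 31 repeatedly:
  31^0=1  31^1=31  31^2=45  31^3=21  31^4=193
  31^5=29  31^6=212  31^7=160  31^8=151
Found 151 at exponent 8.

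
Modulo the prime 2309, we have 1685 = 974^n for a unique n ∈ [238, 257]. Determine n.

246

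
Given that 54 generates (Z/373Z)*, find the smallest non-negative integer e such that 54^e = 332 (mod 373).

Baby-step giant-step with m = ceil(sqrt(372)) = 20.
Baby table (54^j mod 373 for j=0..19):
  0:1  1:54  2:305  3:58  4:148  5:159  6:7  7:5
  8:270  9:33  10:290  11:367  12:49  13:35  14:25  15:231
  16:165  17:331  18:343  19:245
Giant step factor: 54^(-20) ≡ 81 (mod 373).
Scan 332·81^i mod 373 for i = 0, 1, …:
  i=0: 332   i=1: 36   i=2: 305
Match at i=2, j=2: e = 2·20 + 2 = 42.

42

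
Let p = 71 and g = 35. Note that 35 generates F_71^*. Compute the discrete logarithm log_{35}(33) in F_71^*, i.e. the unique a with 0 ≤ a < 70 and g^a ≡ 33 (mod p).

Baby-step giant-step with m = ceil(sqrt(70)) = 9.
Baby table (35^j mod 71 for j=0..8):
  0:1  1:35  2:18  3:62  4:40  5:51  6:10  7:66
  8:38
Giant step factor: 35^(-9) ≡ 56 (mod 71).
Scan 33·56^i mod 71 for i = 0, 1, …:
  i=0: 33   i=1: 2   i=2: 41   i=3: 24
  i=4: 66
Match at i=4, j=7: a = 4·9 + 7 = 43.

43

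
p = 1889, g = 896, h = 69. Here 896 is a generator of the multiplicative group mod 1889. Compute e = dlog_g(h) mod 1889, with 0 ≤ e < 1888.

183

Baby-step giant-step with m = ceil(sqrt(1888)) = 44.
Baby table (896^j mod 1889 for j=0..43):
  0:1  1:896  2:1880  3:1381  4:81  5:794  6:1160  7:410
  8:894  9:88  10:1399  11:1097  12:632  13:1461  14:1868  15:74
  16:189  17:1223  18:188  19:327  20:197  21:835  22:116  23:41
  24:845  25:1520  26:1840  27:1432  28:441  29:335  30:1698  31:763
  32:1719  33:689  34:1530  35:1355  36:1342  37:1028  38:1145  39:193
  40:1029  41:152  42:184  43:521
Giant step factor: 896^(-44) ≡ 1662 (mod 1889).
Scan 69·1662^i mod 1889 for i = 0, 1, …:
  i=0: 69   i=1: 1338   i=2: 403   i=3: 1080
  i=4: 410
Match at i=4, j=7: e = 4·44 + 7 = 183.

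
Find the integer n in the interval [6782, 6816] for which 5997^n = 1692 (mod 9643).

Compute 5997^6782 mod 9643 = 7103, then multiply by 5997 repeatedly:
  5997^6782=7103  5997^6783=3560  5997^6784=9361  5997^6785=6014  5997^6786=1138
  5997^6787=6985  5997^6788=9496  5997^6789=5597  5997^6790=7569  5997^6791=1692
Found 1692 at exponent 6791.

6791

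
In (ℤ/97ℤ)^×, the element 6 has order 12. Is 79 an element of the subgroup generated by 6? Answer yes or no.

no

⟨6⟩ has order 12; its elements mod 97 are {1, 6, 16, 22, 35, 36, 61, 62, 75, 81, 91, 96}.
79 is not in this set.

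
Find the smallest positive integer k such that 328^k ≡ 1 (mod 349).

116

The order of 328 must divide p − 1 = 348 = 2^2 · 3 · 29.
Divisors: 1, 2, 3, 4, 6, 12, 29, 58, 87, 116, 174, 348.
Check each in increasing order: 328^1 ≡ 328;  328^2 ≡ 92;  328^3 ≡ 162;  328^4 ≡ 88;  328^6 ≡ 69;  328^12 ≡ 224;  328^29 ≡ 213;  328^58 ≡ 348;  328^87 ≡ 136;  328^116 ≡ 1.
Smallest exponent giving 1 is 116.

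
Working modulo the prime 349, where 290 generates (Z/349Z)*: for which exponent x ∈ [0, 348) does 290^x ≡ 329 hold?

146

Baby-step giant-step with m = ceil(sqrt(348)) = 19.
Baby table (290^j mod 349 for j=0..18):
  0:1  1:290  2:340  3:182  4:81  5:107  6:318  7:84
  8:279  9:291  10:281  11:173  12:263  13:188  14:76  15:53
  16:14  17:221  18:223
Giant step factor: 290^(-19) ≡ 236 (mod 349).
Scan 329·236^i mod 349 for i = 0, 1, …:
  i=0: 329   i=1: 166   i=2: 88   i=3: 177
  i=4: 241   i=5: 338   i=6: 196   i=7: 188
Match at i=7, j=13: x = 7·19 + 13 = 146.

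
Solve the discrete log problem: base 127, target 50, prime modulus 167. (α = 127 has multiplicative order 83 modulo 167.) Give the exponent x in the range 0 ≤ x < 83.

71

Baby-step giant-step with m = ceil(sqrt(83)) = 10.
Baby table (127^j mod 167 for j=0..9):
  0:1  1:127  2:97  3:128  4:57  5:58  6:18  7:115
  8:76  9:133
Giant step factor: 127^(-10) ≡ 7 (mod 167).
Scan 50·7^i mod 167 for i = 0, 1, …:
  i=0: 50   i=1: 16   i=2: 112   i=3: 116
  i=4: 144   i=5: 6   i=6: 42   i=7: 127
Match at i=7, j=1: x = 7·10 + 1 = 71.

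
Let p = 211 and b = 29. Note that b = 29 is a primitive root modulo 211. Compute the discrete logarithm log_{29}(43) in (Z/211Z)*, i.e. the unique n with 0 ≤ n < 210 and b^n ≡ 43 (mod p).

Baby-step giant-step with m = ceil(sqrt(210)) = 15.
Baby table (29^j mod 211 for j=0..14):
  0:1  1:29  2:208  3:124  4:9  5:50  6:184  7:61
  8:81  9:28  10:179  11:127  12:96  13:41  14:134
Giant step factor: 29^(-15) ≡ 12 (mod 211).
Scan 43·12^i mod 211 for i = 0, 1, …:
  i=0: 43   i=1: 94   i=2: 73   i=3: 32
  i=4: 173   i=5: 177   i=6: 14   i=7: 168
  i=8: 117   i=9: 138   i=10: 179
Match at i=10, j=10: n = 10·15 + 10 = 160.

160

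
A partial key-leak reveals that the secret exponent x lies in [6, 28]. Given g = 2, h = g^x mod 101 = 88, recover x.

16

Compute 2^6 mod 101 = 64, then multiply by 2 repeatedly:
  2^6=64  2^7=27  2^8=54  2^9=7  2^10=14
  2^11=28  2^12=56  2^13=11  2^14=22  2^15=44
  2^16=88
Found 88 at exponent 16.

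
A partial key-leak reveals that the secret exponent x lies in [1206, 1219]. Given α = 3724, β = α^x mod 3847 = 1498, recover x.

1206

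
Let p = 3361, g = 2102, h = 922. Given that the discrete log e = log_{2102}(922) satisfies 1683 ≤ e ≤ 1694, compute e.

Compute 2102^1683 mod 3361 = 3063, then multiply by 2102 repeatedly:
  2102^1683=3063  2102^1684=2111  2102^1685=802  2102^1686=1943  2102^1687=571
  2102^1688=365  2102^1689=922
Found 922 at exponent 1689.

1689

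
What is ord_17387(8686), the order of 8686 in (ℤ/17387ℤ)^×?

The order of 8686 must divide p − 1 = 17386 = 2 · 8693.
Divisors: 1, 2, 8693, 17386.
Check each in increasing order: 8686^1 ≡ 8686;  8686^2 ≡ 4403;  8686^8693 ≡ 17386;  8686^17386 ≡ 1.
Smallest exponent giving 1 is 17386.

17386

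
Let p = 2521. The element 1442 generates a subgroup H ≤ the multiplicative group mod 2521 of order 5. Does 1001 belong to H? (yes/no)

no

⟨1442⟩ has order 5; its elements mod 2521 are {1, 757, 782, 1442, 2060}.
1001 is not in this set.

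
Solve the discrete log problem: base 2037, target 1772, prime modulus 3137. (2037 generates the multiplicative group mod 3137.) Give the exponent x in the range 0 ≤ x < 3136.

Baby-step giant-step with m = ceil(sqrt(3136)) = 56.
Baby table (2037^j mod 3137 for j=0..55):
  0:1  1:2037  2:2255  3:867  4:3085  5:734  6:1946  7:1971
  8:2704  9:2613  10:2329  11:1029  12:557  13:2152  14:1235  15:2958
  16:2406  17:1028  18:1657  19:3034  20:368  21:3010  22:1672  23:2219
  24:2823  25:330  26:892  27:681  28:643  29:1662  30:671  31:2232
  32:1071  33:1412  34:2752  35:5  36:774  37:1864  38:1198  39:2877
  40:533  41:319  42:444  43:972  44:517  45:2234  46:2008  47:2785
  48:1349  49:3038  50:2242  51:2619  52:2003  53:2011  54:2622  55:1840
Giant step factor: 2037^(-56) ≡ 2559 (mod 3137).
Scan 1772·2559^i mod 3137 for i = 0, 1, …:
  i=0: 1772   i=1: 1583   i=2: 1030   i=3: 690
  i=4: 2716   i=5: 1789   i=6: 1168   i=7: 2488
  i=8: 1819   i=9: 2650     …   i=49: 1837
  i=50: 1657
Match at i=50, j=18: x = 50·56 + 18 = 2818.

2818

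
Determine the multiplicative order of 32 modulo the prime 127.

The order of 32 must divide p − 1 = 126 = 2 · 3^2 · 7.
Divisors: 1, 2, 3, 6, 7, 9, 14, 18, 21, 42, 63, 126.
Check each in increasing order: 32^1 ≡ 32;  32^2 ≡ 8;  32^3 ≡ 2;  32^6 ≡ 4;  32^7 ≡ 1.
Smallest exponent giving 1 is 7.

7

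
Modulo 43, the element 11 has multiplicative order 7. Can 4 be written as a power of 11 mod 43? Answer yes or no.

⟨11⟩ has order 7; its elements mod 43 are {1, 4, 11, 16, 21, 35, 41}.
4 is in this set.

yes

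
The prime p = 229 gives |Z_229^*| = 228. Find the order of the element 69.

The order of 69 must divide p − 1 = 228 = 2^2 · 3 · 19.
Divisors: 1, 2, 3, 4, 6, 12, 19, 38, 57, 76, 114, 228.
Check each in increasing order: 69^1 ≡ 69;  69^2 ≡ 181;  69^3 ≡ 123;  69^4 ≡ 14;  69^6 ≡ 15;  69^12 ≡ 225;  69^19 ≡ 211;  69^38 ≡ 95;  69^57 ≡ 122;  69^76 ≡ 94;  69^114 ≡ 228;  69^228 ≡ 1.
Smallest exponent giving 1 is 228.

228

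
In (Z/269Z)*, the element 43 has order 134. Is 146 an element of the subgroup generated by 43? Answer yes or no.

no

146 ∈ ⟨43⟩ iff 146^134 ≡ 1 (mod 269), since |⟨43⟩| = 134.
146^134 mod 269 = 268.
Since 268 ≠ 1, 146 does not lie in the subgroup.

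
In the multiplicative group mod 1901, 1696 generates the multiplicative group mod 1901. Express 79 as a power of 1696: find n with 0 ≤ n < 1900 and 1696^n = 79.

Baby-step giant-step with m = ceil(sqrt(1900)) = 44.
Baby table (1696^j mod 1901 for j=0..43):
  0:1  1:1696  2:203  3:207  4:1288  5:199  6:1027  7:476
  8:1272  9:1578  10:1581  11:966  12:1575  13:295  14:357  15:954
  16:233  17:1661  18:1675  19:706  20:1647  21:743  22:1666  23:650
  24:1721  25:781  26:1480  27:760  28:82  29:299  30:1438  31:1766
  32:1061  33:1110  34:570  35:1012  36:1650  37:128  38:374  39:1271
  40:1783  41:1378  42:759  43:287
Giant step factor: 1696^(-44) ≡ 1802 (mod 1901).
Scan 79·1802^i mod 1901 for i = 0, 1, …:
  i=0: 79   i=1: 1684   i=2: 572   i=3: 402
  i=4: 123   i=5: 1130   i=6: 289   i=7: 1805
  i=8: 1900   i=9: 99     …   i=28: 1406
  i=29: 1480
Match at i=29, j=26: n = 29·44 + 26 = 1302.

1302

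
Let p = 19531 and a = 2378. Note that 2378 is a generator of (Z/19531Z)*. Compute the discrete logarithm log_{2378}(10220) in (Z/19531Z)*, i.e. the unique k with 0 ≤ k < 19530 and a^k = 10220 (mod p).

Baby-step giant-step with m = ceil(sqrt(19530)) = 140.
Baby table (2378^j mod 19531 for j=0..139):
  0:1  1:2378  2:10425  3:5811  4:10141  5:14044  6:18153  7:4324
  8:9166  9:152  10:9898  11:2589  12:4377  13:18014  14:5809  15:5385
  16:12725  17:6531  18:3573  19:609  20:2908  21:1250  22:3788  23:4073
  24:17749  25:631  26:16162  27:15759  28:14444  29:12334  30:14221  31:9377
  32:13635  33:2570  34:17788  35:15249  36:12586  37:8016  38:19323  39:13182
  40:19072  41:2234  42:20  43:8498  44:13190  45:18565  46:7510  47:7446
  48:11502  49:8356  50:7541  51:3040  52:2650  53:12718  54:9416  55:8722
  56:18525  57:10045  58:597  59:13434  60:12867  61:12180  62:19098  63:5469
  64:17167  65:3336  66:3422  67:12620  68:10744  69:2684  70:15446  71:12308
  72:10986  73:11761  74:18797  75:12338  76:4202  77:12015  78:17348  79:4072
  80:15371  81:9737  82:10351  83:5618  84:400  85:13712  86:9897  87:211
  88:13483  89:12203  90:15199  91:10872  92:14103  93:2207  94:13938  95:457
  96:12541  97:18192  98:18942  99:5590  100:11940  101:14777  102:3437  103:9228
  104:10871  105:11725  106:11313  107:8127  108:9847  109:18028  110:39  111:14618
  112:15955  113:11788  114:4879  115:848  116:4851  117:12388  118:5916  119:5928
  120:14933  121:3316  122:14455  123:18961  124:11710  125:14705  126:8000  127:806
  128:2630  129:4220  130:15757  131:9688  132:11015  133:2599  134:8626  135:5078
  136:5326  137:9140  138:16448  139:12282
Giant step factor: 2378^(-140) ≡ 12851 (mod 19531).
Scan 10220·12851^i mod 19531 for i = 0, 1, …:
  i=0: 10220   i=1: 10776   i=2: 7586   i=3: 8465
  i=4: 15576   i=5: 13488   i=6: 16194   i=7: 6289
  i=8: 661   i=9: 18057     …   i=27: 4977
  i=28: 14933
Match at i=28, j=120: k = 28·140 + 120 = 4040.

4040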